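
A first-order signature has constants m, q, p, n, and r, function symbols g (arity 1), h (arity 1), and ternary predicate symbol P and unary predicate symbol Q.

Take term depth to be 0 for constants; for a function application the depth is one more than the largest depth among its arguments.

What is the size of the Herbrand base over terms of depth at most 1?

3390

First count ground terms of depth ≤ 1.
Let N_k count ground terms of depth at most k. Each non-constant term of depth ≤ k is some function symbol applied to depth-≤(k−1) arguments, giving N_k = 5 + N_{k-1} + N_{k-1}.
N_0 = 5
N_1 = 5 + 5 + 5 = 15
So |H| = 15.
Ground atoms are formed by filling each argument slot of a predicate with a term from H, so an r-ary predicate gives |H|^r atoms:
  P: 15^3 = 3375;  Q: 15
Total ground atoms: 3375 + 15 = 3390.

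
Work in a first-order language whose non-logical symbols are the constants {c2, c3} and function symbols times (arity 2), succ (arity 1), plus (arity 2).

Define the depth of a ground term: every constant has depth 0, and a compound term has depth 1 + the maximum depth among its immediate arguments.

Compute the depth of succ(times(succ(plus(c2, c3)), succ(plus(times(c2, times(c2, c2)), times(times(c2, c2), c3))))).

6

depth(plus(c2, c3)) = 1 + max(0, 0) = 1
depth(succ(plus(c2, c3))) = 1 + depth(plus(c2, c3)) = 1 + 1 = 2
depth(times(c2, c2)) = 1 + max(0, 0) = 1
depth(times(c2, times(c2, c2))) = 1 + max(0, 1) = 2
depth(times(times(c2, c2), c3)) = 1 + max(1, 0) = 2
depth(plus(times(c2, times(c2, c2)), times(times(c2, c2), c3))) = 1 + max(2, 2) = 3
depth(succ(plus(times(c2, times(c2, c2)), times(times(c2, c2), c3)))) = 1 + depth(plus(times(c2, times(c2, c2)), times(times(c2, c2), c3))) = 1 + 3 = 4
depth(times(succ(plus(c2, c3)), succ(plus(times(c2, times(c2, c2)), times(times(c2, c2), c3))))) = 1 + max(2, 4) = 5
depth(succ(times(succ(plus(c2, c3)), succ(plus(times(c2, times(c2, c2)), times(times(c2, c2), c3)))))) = 1 + depth(times(succ(plus(c2, c3)), succ(plus(times(c2, times(c2, c2)), times(times(c2, c2), c3))))) = 1 + 5 = 6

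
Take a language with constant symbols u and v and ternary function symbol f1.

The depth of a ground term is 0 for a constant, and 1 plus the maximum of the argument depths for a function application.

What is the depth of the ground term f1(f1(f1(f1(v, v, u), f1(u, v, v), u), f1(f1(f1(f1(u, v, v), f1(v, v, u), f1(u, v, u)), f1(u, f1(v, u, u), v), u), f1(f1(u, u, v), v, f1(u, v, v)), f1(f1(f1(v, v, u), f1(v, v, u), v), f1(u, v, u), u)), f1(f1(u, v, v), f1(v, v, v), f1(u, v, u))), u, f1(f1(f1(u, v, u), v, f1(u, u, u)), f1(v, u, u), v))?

6

depth(f1(v, v, u)) = 1 + max(0, 0, 0) = 1
depth(f1(u, v, v)) = 1 + max(0, 0, 0) = 1
depth(f1(f1(v, v, u), f1(u, v, v), u)) = 1 + max(1, 1, 0) = 2
depth(f1(u, v, u)) = 1 + max(0, 0, 0) = 1
depth(f1(f1(u, v, v), f1(v, v, u), f1(u, v, u))) = 1 + max(1, 1, 1) = 2
depth(f1(v, u, u)) = 1 + max(0, 0, 0) = 1
depth(f1(u, f1(v, u, u), v)) = 1 + max(0, 1, 0) = 2
depth(f1(f1(f1(u, v, v), f1(v, v, u), f1(u, v, u)), f1(u, f1(v, u, u), v), u)) = 1 + max(2, 2, 0) = 3
depth(f1(u, u, v)) = 1 + max(0, 0, 0) = 1
depth(f1(f1(u, u, v), v, f1(u, v, v))) = 1 + max(1, 0, 1) = 2
depth(f1(f1(v, v, u), f1(v, v, u), v)) = 1 + max(1, 1, 0) = 2
depth(f1(f1(f1(v, v, u), f1(v, v, u), v), f1(u, v, u), u)) = 1 + max(2, 1, 0) = 3
depth(f1(f1(f1(f1(u, v, v), f1(v, v, u), f1(u, v, u)), f1(u, f1(v, u, u), v), u), f1(f1(u, u, v), v, f1(u, v, v)), f1(f1(f1(v, v, u), f1(v, v, u), v), f1(u, v, u), u))) = 1 + max(3, 2, 3) = 4
depth(f1(v, v, v)) = 1 + max(0, 0, 0) = 1
depth(f1(f1(u, v, v), f1(v, v, v), f1(u, v, u))) = 1 + max(1, 1, 1) = 2
depth(f1(f1(f1(v, v, u), f1(u, v, v), u), f1(f1(f1(f1(u, v, v), f1(v, v, u), f1(u, v, u)), f1(u, f1(v, u, u), v), u), f1(f1(u, u, v), v, f1(u, v, v)), f1(f1(f1(v, v, u), f1(v, v, u), v), f1(u, v, u), u)), f1(f1(u, v, v), f1(v, v, v), f1(u, v, u)))) = 1 + max(2, 4, 2) = 5
depth(f1(u, u, u)) = 1 + max(0, 0, 0) = 1
depth(f1(f1(u, v, u), v, f1(u, u, u))) = 1 + max(1, 0, 1) = 2
depth(f1(f1(f1(u, v, u), v, f1(u, u, u)), f1(v, u, u), v)) = 1 + max(2, 1, 0) = 3
depth(f1(f1(f1(f1(v, v, u), f1(u, v, v), u), f1(f1(f1(f1(u, v, v), f1(v, v, u), f1(u, v, u)), f1(u, f1(v, u, u), v), u), f1(f1(u, u, v), v, f1(u, v, v)), f1(f1(f1(v, v, u), f1(v, v, u), v), f1(u, v, u), u)), f1(f1(u, v, v), f1(v, v, v), f1(u, v, u))), u, f1(f1(f1(u, v, u), v, f1(u, u, u)), f1(v, u, u), v))) = 1 + max(5, 0, 3) = 6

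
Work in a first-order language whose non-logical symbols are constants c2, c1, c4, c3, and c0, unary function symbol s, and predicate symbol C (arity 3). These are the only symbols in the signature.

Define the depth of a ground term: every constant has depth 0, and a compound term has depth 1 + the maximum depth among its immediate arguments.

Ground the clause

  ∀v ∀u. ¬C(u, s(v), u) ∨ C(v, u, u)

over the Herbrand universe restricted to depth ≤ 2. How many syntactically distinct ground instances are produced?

225

Ground terms of depth ≤ 2:
  Let N_k = |{terms of depth ≤ k}|. Then N_0 = 5 and N_k = 5 + N_{k-1} for k ≥ 1 (one summand per function symbol, arity giving the exponent).
  N_0 = 5
  N_1 = 5 + 5 = 10
  N_2 = 5 + 10 = 15
So there are 15 ground terms available for substitution.
The body mentions every one of the 2 quantified variables; since ground terms form a free algebra, no two substitutions collapse to the same formula.
Number of ground instances = 15^2 = 225.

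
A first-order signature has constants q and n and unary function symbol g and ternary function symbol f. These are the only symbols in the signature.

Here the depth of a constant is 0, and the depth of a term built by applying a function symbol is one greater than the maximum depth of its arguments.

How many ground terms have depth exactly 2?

1730

Let N_k = |{terms of depth ≤ k}|. Then N_0 = 2 and N_k = 2 + N_{k-1} + N_{k-1}^3 for k ≥ 1 (one summand per function symbol, arity giving the exponent).
N_0 = 2
N_1 = 2 + 2 + 2^3 = 12
N_2 = 2 + 12 + 12^3 = 1742
Terms of depth exactly 2: N_2 − N_1 = 1742 − 12 = 1730.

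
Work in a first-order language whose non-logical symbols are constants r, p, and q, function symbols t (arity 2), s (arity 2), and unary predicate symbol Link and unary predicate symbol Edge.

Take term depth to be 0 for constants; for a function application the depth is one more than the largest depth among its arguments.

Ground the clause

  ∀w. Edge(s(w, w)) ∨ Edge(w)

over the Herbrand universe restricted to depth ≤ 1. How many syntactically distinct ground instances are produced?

Ground terms of depth ≤ 1:
  Let N_k count ground terms of depth at most k. Each non-constant term of depth ≤ k is some function symbol applied to depth-≤(k−1) arguments, giving N_k = 3 + N_{k-1}^2 + N_{k-1}^2.
  N_0 = 3
  N_1 = 3 + 3^2 + 3^2 = 21
So there are 21 ground terms available for substitution.
The clause has 1 distinct variable (w), which appears in the body. In the free term algebra distinct substitutions yield syntactically distinct ground instances.
Number of ground instances = 21.

21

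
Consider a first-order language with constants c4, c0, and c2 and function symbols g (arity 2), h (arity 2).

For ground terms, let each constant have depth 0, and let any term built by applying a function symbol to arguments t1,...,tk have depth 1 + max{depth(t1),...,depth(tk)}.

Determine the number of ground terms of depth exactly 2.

Write N_k for the number of ground terms of depth ≤ k. A term of depth ≤ k is either a constant or a function symbol applied to arguments of depth ≤ k−1, so N_k = 3 + N_{k-1}^2 + N_{k-1}^2.
N_0 = 3
N_1 = 3 + 3^2 + 3^2 = 21
N_2 = 3 + 21^2 + 21^2 = 885
Terms of depth exactly 2: N_2 − N_1 = 885 − 21 = 864.

864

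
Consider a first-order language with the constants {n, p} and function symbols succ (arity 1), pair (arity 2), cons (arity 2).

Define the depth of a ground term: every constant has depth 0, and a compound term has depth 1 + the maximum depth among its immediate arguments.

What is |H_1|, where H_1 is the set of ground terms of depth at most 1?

12

Let N_k count ground terms of depth at most k. Each non-constant term of depth ≤ k is some function symbol applied to depth-≤(k−1) arguments, giving N_k = 2 + N_{k-1} + N_{k-1}^2 + N_{k-1}^2.
N_0 = 2
N_1 = 2 + 2 + 2^2 + 2^2 = 12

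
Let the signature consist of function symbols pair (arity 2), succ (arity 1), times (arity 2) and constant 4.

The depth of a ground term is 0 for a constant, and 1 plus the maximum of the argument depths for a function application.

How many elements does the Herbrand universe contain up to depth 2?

Let N_k = |{terms of depth ≤ k}|. Then N_0 = 1 and N_k = 1 + N_{k-1}^2 + N_{k-1} + N_{k-1}^2 for k ≥ 1 (one summand per function symbol, arity giving the exponent).
N_0 = 1
N_1 = 1 + 1^2 + 1 + 1^2 = 4
N_2 = 1 + 4^2 + 4 + 4^2 = 37

37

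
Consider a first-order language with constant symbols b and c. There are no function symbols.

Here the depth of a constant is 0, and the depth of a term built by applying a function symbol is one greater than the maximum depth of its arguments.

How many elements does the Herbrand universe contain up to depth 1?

With no function symbols every ground term is a constant, so there are exactly 2 ground terms at every depth bound.
N_0 = 2
N_1 = 2

2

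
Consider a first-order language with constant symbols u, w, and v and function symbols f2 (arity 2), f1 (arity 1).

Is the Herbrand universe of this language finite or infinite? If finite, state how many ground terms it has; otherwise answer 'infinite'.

The signature has at least one function symbol (f2, arity 2) and at least one constant (u).
Iterating f2 gives infinitely many distinct ground terms: u, f2(u, u), f2(f2(u, u), f2(u, u)), ...
So the Herbrand universe is infinite.

infinite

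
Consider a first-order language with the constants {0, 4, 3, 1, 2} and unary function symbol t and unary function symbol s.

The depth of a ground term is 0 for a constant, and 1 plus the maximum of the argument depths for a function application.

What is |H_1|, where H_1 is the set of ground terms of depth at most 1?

15

Let N_k count ground terms of depth at most k. Each non-constant term of depth ≤ k is some function symbol applied to depth-≤(k−1) arguments, giving N_k = 5 + N_{k-1} + N_{k-1}.
N_0 = 5
N_1 = 5 + 5 + 5 = 15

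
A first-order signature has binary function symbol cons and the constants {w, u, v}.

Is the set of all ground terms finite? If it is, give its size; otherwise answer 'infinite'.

infinite

The signature has at least one function symbol (cons, arity 2) and at least one constant (w).
Iterating cons gives infinitely many distinct ground terms: w, cons(w, w), cons(cons(w, w), cons(w, w)), ...
So the Herbrand universe is infinite.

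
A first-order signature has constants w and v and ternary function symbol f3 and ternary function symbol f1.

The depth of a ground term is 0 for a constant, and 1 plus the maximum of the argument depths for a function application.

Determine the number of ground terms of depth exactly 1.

Let N_k count ground terms of depth at most k. Each non-constant term of depth ≤ k is some function symbol applied to depth-≤(k−1) arguments, giving N_k = 2 + N_{k-1}^3 + N_{k-1}^3.
N_0 = 2
N_1 = 2 + 2^3 + 2^3 = 18
Terms of depth exactly 1: N_1 − N_0 = 18 − 2 = 16.

16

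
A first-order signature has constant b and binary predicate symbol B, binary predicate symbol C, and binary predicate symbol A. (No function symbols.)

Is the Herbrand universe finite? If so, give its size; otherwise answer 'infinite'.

1

There are no function symbols, so the only ground term is the single constant.
The Herbrand universe is {b}, finite with 1 element.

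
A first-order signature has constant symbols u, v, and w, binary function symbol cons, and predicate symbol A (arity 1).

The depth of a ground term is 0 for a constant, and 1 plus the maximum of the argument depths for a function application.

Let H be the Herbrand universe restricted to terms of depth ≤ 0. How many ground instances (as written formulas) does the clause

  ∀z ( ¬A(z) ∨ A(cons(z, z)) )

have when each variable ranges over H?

3

Ground terms of depth ≤ 0:
  If N_k denotes the number of depth-≤k ground terms, the 3 constants give N_0 = 3, and each function symbol of arity r contributes N_{k-1}^r new terms at level k: N_k = 3 + N_{k-1}^2.
  N_0 = 3
So there are 3 ground terms available for substitution.
There is 1 variable to instantiate (z),  occurring in at least one literal, so different choices give different ground instances.
Number of ground instances = 3.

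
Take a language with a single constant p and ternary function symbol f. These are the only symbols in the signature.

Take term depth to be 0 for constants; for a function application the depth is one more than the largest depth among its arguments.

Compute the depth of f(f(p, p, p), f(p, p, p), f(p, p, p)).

depth(f(p, p, p)) = 1 + max(0, 0, 0) = 1
depth(f(f(p, p, p), f(p, p, p), f(p, p, p))) = 1 + max(1, 1, 1) = 2

2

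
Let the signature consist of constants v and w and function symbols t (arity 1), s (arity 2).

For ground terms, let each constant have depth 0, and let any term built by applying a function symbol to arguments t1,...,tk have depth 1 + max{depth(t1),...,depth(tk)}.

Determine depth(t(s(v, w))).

depth(s(v, w)) = 1 + max(0, 0) = 1
depth(t(s(v, w))) = 1 + depth(s(v, w)) = 1 + 1 = 2

2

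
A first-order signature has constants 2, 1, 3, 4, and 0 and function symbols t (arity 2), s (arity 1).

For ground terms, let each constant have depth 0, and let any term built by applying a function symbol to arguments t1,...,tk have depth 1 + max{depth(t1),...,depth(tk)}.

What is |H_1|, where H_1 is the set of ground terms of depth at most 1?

35

Write N_k for the number of ground terms of depth ≤ k. A term of depth ≤ k is either a constant or a function symbol applied to arguments of depth ≤ k−1, so N_k = 5 + N_{k-1}^2 + N_{k-1}.
N_0 = 5
N_1 = 5 + 5^2 + 5 = 35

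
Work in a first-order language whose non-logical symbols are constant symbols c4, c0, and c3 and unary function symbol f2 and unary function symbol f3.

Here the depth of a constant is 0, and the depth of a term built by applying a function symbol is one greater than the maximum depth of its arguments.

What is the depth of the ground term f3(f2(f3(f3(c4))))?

4

depth(f3(c4)) = 1 + depth(c4) = 1 + 0 = 1
depth(f3(f3(c4))) = 1 + depth(f3(c4)) = 1 + 1 = 2
depth(f2(f3(f3(c4)))) = 1 + depth(f3(f3(c4))) = 1 + 2 = 3
depth(f3(f2(f3(f3(c4))))) = 1 + depth(f2(f3(f3(c4)))) = 1 + 3 = 4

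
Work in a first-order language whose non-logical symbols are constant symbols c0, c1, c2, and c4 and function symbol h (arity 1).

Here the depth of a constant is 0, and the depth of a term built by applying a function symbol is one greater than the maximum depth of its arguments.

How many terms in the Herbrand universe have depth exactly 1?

4

Let N_k count ground terms of depth at most k. Each non-constant term of depth ≤ k is some function symbol applied to depth-≤(k−1) arguments, giving N_k = 4 + N_{k-1}.
N_0 = 4
N_1 = 4 + 4 = 8
Terms of depth exactly 1: N_1 − N_0 = 8 − 4 = 4.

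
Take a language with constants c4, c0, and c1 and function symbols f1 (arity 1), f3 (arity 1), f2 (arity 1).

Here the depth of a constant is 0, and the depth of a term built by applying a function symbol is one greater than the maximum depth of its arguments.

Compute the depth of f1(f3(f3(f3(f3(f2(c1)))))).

6

depth(f2(c1)) = 1 + depth(c1) = 1 + 0 = 1
depth(f3(f2(c1))) = 1 + depth(f2(c1)) = 1 + 1 = 2
depth(f3(f3(f2(c1)))) = 1 + depth(f3(f2(c1))) = 1 + 2 = 3
depth(f3(f3(f3(f2(c1))))) = 1 + depth(f3(f3(f2(c1)))) = 1 + 3 = 4
depth(f3(f3(f3(f3(f2(c1)))))) = 1 + depth(f3(f3(f3(f2(c1))))) = 1 + 4 = 5
depth(f1(f3(f3(f3(f3(f2(c1))))))) = 1 + depth(f3(f3(f3(f3(f2(c1)))))) = 1 + 5 = 6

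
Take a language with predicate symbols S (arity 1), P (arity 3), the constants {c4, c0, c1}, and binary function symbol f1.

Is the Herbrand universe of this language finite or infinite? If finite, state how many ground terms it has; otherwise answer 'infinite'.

The signature has at least one function symbol (f1, arity 2) and at least one constant (c4).
Iterating f1 gives infinitely many distinct ground terms: c4, f1(c4, c4), f1(f1(c4, c4), f1(c4, c4)), ...
So the Herbrand universe is infinite.

infinite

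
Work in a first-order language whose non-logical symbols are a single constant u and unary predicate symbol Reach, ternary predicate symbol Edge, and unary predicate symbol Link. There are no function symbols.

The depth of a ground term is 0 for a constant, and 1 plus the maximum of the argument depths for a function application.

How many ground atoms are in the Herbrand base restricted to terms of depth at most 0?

First count ground terms of depth ≤ 0.
With no function symbols every ground term is a constant, so there is exactly 1 ground term at every depth bound.
N_0 = 1
So |H| = 1.
Each predicate of arity r yields |H|^r ground atoms (one per choice of an r-tuple from H):
  Reach: 1;  Edge: 1^3 = 1;  Link: 1
Total ground atoms: 1 + 1 + 1 = 3.

3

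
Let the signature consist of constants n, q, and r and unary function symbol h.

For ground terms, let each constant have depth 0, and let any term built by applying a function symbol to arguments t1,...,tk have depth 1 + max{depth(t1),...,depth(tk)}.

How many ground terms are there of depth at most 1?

Let N_k = |{terms of depth ≤ k}|. Then N_0 = 3 and N_k = 3 + N_{k-1} for k ≥ 1 (one summand per function symbol, arity giving the exponent).
N_0 = 3
N_1 = 3 + 3 = 6

6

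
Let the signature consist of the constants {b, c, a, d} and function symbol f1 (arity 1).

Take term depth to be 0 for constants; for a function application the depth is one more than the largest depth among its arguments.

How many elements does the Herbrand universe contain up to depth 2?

Count level by level. With function symbols f1/1, the terms of depth ≤ k are the 4 constants together with each function applied to depth-≤(k−1) tuples, so N_k = 4 + N_{k-1}.
N_0 = 4
N_1 = 4 + 4 = 8
N_2 = 4 + 8 = 12
Explicitly: b, c, a, d, f1(b), f1(c), f1(a), f1(d), f1(f1(b)), f1(f1(c)), f1(f1(a)), f1(f1(d)).

12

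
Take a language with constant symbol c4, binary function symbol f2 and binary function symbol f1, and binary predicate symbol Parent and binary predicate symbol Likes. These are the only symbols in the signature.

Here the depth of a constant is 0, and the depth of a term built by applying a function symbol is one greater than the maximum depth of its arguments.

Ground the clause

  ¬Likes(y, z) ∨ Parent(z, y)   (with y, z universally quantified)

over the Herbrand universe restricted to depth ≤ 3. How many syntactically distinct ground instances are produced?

Ground terms of depth ≤ 3:
  If N_k denotes the number of depth-≤k ground terms, the 1 constant gives N_0 = 1, and each function symbol of arity r contributes N_{k-1}^r new terms at level k: N_k = 1 + N_{k-1}^2 + N_{k-1}^2.
  N_0 = 1
  N_1 = 1 + 1^2 + 1^2 = 3
  N_2 = 1 + 3^2 + 3^2 = 19
  N_3 = 1 + 19^2 + 19^2 = 723
So there are 723 ground terms available for substitution.
The clause has 2 distinct variables (y, z), each appearing in the body. In the free term algebra distinct substitutions yield syntactically distinct ground instances.
Number of ground instances = 723^2 = 522729.

522729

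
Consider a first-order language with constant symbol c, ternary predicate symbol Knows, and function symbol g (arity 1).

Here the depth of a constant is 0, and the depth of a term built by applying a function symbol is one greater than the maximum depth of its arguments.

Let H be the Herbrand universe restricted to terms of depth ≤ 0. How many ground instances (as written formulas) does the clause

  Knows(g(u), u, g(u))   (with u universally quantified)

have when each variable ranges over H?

1

Ground terms of depth ≤ 0:
  Let N_k = |{terms of depth ≤ k}|. Then N_0 = 1 and N_k = 1 + N_{k-1} for k ≥ 1 (one summand per function symbol, arity giving the exponent).
  N_0 = 1
  Explicitly: c.
So there is exactly 1 ground term available for substitution.
The variable u ranges independently over the available ground terms, and distinct assignments produce distinct instances.
Number of ground instances = 1.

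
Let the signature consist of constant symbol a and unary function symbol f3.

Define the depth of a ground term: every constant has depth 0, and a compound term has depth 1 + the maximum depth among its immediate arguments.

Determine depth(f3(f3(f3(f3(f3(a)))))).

5

depth(f3(a)) = 1 + depth(a) = 1 + 0 = 1
depth(f3(f3(a))) = 1 + depth(f3(a)) = 1 + 1 = 2
depth(f3(f3(f3(a)))) = 1 + depth(f3(f3(a))) = 1 + 2 = 3
depth(f3(f3(f3(f3(a))))) = 1 + depth(f3(f3(f3(a)))) = 1 + 3 = 4
depth(f3(f3(f3(f3(f3(a)))))) = 1 + depth(f3(f3(f3(f3(a))))) = 1 + 4 = 5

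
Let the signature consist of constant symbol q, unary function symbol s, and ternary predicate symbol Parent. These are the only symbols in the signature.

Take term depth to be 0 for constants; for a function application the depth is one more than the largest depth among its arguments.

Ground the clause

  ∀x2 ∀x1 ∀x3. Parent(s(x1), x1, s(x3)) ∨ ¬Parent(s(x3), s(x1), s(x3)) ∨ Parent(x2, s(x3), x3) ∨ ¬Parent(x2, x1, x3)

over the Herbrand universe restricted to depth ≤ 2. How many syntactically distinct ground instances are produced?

Ground terms of depth ≤ 2:
  If N_k denotes the number of depth-≤k ground terms, the 1 constant gives N_0 = 1, and each function symbol of arity r contributes N_{k-1}^r new terms at level k: N_k = 1 + N_{k-1}.
  N_0 = 1
  N_1 = 1 + 1 = 2
  N_2 = 1 + 2 = 3
So there are 3 ground terms available for substitution.
The body mentions every one of the 3 quantified variables; since ground terms form a free algebra, no two substitutions collapse to the same formula.
Number of ground instances = 3^3 = 27.

27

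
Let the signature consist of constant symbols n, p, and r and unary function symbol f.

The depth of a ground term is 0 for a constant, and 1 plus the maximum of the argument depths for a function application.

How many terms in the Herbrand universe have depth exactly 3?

3

Let N_k = |{terms of depth ≤ k}|. Then N_0 = 3 and N_k = 3 + N_{k-1} for k ≥ 1 (one summand per function symbol, arity giving the exponent).
N_0 = 3
N_1 = 3 + 3 = 6
N_2 = 3 + 6 = 9
N_3 = 3 + 9 = 12
Terms of depth exactly 3: N_3 − N_2 = 12 − 9 = 3.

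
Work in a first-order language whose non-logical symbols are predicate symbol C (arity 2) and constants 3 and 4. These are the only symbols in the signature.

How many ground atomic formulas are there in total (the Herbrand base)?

With no function symbols, the Herbrand universe is just the 2 constants.
Ground atoms per predicate: C: 2^2 = 4.
Herbrand base size = 4 = 4.

4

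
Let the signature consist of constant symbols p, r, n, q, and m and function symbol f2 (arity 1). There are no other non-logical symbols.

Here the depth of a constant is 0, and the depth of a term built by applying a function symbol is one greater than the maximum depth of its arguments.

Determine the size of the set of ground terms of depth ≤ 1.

10

Write N_k for the number of ground terms of depth ≤ k. A term of depth ≤ k is either a constant or a function symbol applied to arguments of depth ≤ k−1, so N_k = 5 + N_{k-1}.
N_0 = 5
N_1 = 5 + 5 = 10
Explicitly: p, r, n, q, m, f2(p), f2(r), f2(n), f2(q), f2(m).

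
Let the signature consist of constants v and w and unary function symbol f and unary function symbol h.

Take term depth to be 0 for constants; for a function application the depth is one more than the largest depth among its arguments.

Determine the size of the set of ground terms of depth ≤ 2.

14

Let N_k = |{terms of depth ≤ k}|. Then N_0 = 2 and N_k = 2 + N_{k-1} + N_{k-1} for k ≥ 1 (one summand per function symbol, arity giving the exponent).
N_0 = 2
N_1 = 2 + 2 + 2 = 6
N_2 = 2 + 6 + 6 = 14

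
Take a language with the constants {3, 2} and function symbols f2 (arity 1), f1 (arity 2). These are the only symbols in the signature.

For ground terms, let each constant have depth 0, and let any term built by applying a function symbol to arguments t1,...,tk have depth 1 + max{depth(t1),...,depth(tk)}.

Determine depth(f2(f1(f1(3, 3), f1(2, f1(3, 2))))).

depth(f1(3, 3)) = 1 + max(0, 0) = 1
depth(f1(3, 2)) = 1 + max(0, 0) = 1
depth(f1(2, f1(3, 2))) = 1 + max(0, 1) = 2
depth(f1(f1(3, 3), f1(2, f1(3, 2)))) = 1 + max(1, 2) = 3
depth(f2(f1(f1(3, 3), f1(2, f1(3, 2))))) = 1 + depth(f1(f1(3, 3), f1(2, f1(3, 2)))) = 1 + 3 = 4

4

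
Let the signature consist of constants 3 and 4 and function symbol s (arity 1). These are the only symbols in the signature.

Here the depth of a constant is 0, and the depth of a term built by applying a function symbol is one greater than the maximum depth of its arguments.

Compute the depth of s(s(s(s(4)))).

depth(s(4)) = 1 + depth(4) = 1 + 0 = 1
depth(s(s(4))) = 1 + depth(s(4)) = 1 + 1 = 2
depth(s(s(s(4)))) = 1 + depth(s(s(4))) = 1 + 2 = 3
depth(s(s(s(s(4))))) = 1 + depth(s(s(s(4)))) = 1 + 3 = 4

4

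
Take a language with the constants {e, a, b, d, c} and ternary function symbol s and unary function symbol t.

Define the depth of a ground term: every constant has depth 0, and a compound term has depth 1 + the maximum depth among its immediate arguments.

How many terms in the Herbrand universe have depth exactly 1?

Count level by level. With function symbols s/3, t/1, the terms of depth ≤ k are the 5 constants together with each function applied to depth-≤(k−1) tuples, so N_k = 5 + N_{k-1}^3 + N_{k-1}.
N_0 = 5
N_1 = 5 + 5^3 + 5 = 135
Terms of depth exactly 1: N_1 − N_0 = 135 − 5 = 130.

130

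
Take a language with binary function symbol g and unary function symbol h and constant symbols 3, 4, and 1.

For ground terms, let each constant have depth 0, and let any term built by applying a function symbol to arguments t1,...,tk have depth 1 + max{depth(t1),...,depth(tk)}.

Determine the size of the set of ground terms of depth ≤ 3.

59295

Let N_k = |{terms of depth ≤ k}|. Then N_0 = 3 and N_k = 3 + N_{k-1}^2 + N_{k-1} for k ≥ 1 (one summand per function symbol, arity giving the exponent).
N_0 = 3
N_1 = 3 + 3^2 + 3 = 15
N_2 = 3 + 15^2 + 15 = 243
N_3 = 3 + 243^2 + 243 = 59295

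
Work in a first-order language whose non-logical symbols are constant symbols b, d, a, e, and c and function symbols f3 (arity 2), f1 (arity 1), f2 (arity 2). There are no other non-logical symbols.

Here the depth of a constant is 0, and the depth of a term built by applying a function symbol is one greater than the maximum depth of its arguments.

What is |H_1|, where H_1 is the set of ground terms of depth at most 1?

Let N_k = |{terms of depth ≤ k}|. Then N_0 = 5 and N_k = 5 + N_{k-1}^2 + N_{k-1} + N_{k-1}^2 for k ≥ 1 (one summand per function symbol, arity giving the exponent).
N_0 = 5
N_1 = 5 + 5^2 + 5 + 5^2 = 60

60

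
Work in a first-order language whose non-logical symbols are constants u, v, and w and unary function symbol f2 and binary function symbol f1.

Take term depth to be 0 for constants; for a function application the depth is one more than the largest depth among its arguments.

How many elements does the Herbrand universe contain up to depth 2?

243

Count level by level. With function symbols f2/1, f1/2, the terms of depth ≤ k are the 3 constants together with each function applied to depth-≤(k−1) tuples, so N_k = 3 + N_{k-1} + N_{k-1}^2.
N_0 = 3
N_1 = 3 + 3 + 3^2 = 15
N_2 = 3 + 15 + 15^2 = 243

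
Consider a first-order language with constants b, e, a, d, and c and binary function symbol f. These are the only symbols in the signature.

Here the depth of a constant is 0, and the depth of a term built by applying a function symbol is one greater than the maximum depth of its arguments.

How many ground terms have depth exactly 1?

25

Let N_k = |{terms of depth ≤ k}|. Then N_0 = 5 and N_k = 5 + N_{k-1}^2 for k ≥ 1 (one summand per function symbol, arity giving the exponent).
N_0 = 5
N_1 = 5 + 5^2 = 30
Terms of depth exactly 1: N_1 − N_0 = 30 − 5 = 25.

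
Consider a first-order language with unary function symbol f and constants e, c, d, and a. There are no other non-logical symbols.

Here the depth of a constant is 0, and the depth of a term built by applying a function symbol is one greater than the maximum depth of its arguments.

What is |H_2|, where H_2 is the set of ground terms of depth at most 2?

12

Write N_k for the number of ground terms of depth ≤ k. A term of depth ≤ k is either a constant or a function symbol applied to arguments of depth ≤ k−1, so N_k = 4 + N_{k-1}.
N_0 = 4
N_1 = 4 + 4 = 8
N_2 = 4 + 8 = 12
Explicitly: e, c, d, a, f(e), f(c), f(d), f(a), f(f(e)), f(f(c)), f(f(d)), f(f(a)).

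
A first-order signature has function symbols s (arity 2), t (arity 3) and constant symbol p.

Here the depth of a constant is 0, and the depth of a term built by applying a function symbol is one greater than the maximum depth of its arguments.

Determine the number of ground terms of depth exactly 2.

34

Count level by level. With function symbols s/2, t/3, the terms of depth ≤ k are the 1 constant together with each function applied to depth-≤(k−1) tuples, so N_k = 1 + N_{k-1}^2 + N_{k-1}^3.
N_0 = 1
N_1 = 1 + 1^2 + 1^3 = 3
N_2 = 1 + 3^2 + 3^3 = 37
Terms of depth exactly 2: N_2 − N_1 = 37 − 3 = 34.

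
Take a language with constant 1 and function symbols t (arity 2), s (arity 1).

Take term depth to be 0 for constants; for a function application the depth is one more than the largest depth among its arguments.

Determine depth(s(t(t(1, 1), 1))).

3

depth(t(1, 1)) = 1 + max(0, 0) = 1
depth(t(t(1, 1), 1)) = 1 + max(1, 0) = 2
depth(s(t(t(1, 1), 1))) = 1 + depth(t(t(1, 1), 1)) = 1 + 2 = 3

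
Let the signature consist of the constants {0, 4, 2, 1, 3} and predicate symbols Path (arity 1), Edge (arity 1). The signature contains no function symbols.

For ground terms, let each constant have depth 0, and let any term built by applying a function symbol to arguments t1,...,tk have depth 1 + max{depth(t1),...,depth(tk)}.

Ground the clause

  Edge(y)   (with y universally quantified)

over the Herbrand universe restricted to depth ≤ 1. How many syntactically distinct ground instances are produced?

Ground terms of depth ≤ 1:
  With no function symbols every ground term is a constant, so there are exactly 5 ground terms at every depth bound.
  N_0 = 5
  N_1 = 5
So there are 5 ground terms available for substitution.
The variable y ranges independently over the available ground terms, and distinct assignments produce distinct instances.
Number of ground instances = 5.

5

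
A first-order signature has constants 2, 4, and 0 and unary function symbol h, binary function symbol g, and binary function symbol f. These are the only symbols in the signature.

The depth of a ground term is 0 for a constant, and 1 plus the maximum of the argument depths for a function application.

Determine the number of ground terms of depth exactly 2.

Write N_k for the number of ground terms of depth ≤ k. A term of depth ≤ k is either a constant or a function symbol applied to arguments of depth ≤ k−1, so N_k = 3 + N_{k-1} + N_{k-1}^2 + N_{k-1}^2.
N_0 = 3
N_1 = 3 + 3 + 3^2 + 3^2 = 24
N_2 = 3 + 24 + 24^2 + 24^2 = 1179
Terms of depth exactly 2: N_2 − N_1 = 1179 − 24 = 1155.

1155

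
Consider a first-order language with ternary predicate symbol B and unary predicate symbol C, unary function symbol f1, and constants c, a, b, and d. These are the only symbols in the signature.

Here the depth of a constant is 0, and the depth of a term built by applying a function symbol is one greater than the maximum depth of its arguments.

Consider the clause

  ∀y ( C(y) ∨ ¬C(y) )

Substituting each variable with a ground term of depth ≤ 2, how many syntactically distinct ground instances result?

Ground terms of depth ≤ 2:
  Let N_k count ground terms of depth at most k. Each non-constant term of depth ≤ k is some function symbol applied to depth-≤(k−1) arguments, giving N_k = 4 + N_{k-1}.
  N_0 = 4
  N_1 = 4 + 4 = 8
  N_2 = 4 + 8 = 12
So there are 12 ground terms available for substitution.
The clause has 1 distinct variable (y), which appears in the body. In the free term algebra distinct substitutions yield syntactically distinct ground instances.
Number of ground instances = 12.

12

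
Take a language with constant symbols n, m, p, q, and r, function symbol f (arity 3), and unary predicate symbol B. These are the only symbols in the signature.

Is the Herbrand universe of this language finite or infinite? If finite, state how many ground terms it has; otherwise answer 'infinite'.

The signature has at least one function symbol (f, arity 3) and at least one constant (n).
Iterating f gives infinitely many distinct ground terms: n, f(n, n, n), f(f(n, n, n), f(n, n, n), f(n, n, n)), ...
So the Herbrand universe is infinite.

infinite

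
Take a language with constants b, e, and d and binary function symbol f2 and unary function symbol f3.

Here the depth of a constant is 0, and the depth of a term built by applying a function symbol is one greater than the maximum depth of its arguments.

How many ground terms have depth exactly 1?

12

If N_k denotes the number of depth-≤k ground terms, the 3 constants give N_0 = 3, and each function symbol of arity r contributes N_{k-1}^r new terms at level k: N_k = 3 + N_{k-1}^2 + N_{k-1}.
N_0 = 3
N_1 = 3 + 3^2 + 3 = 15
Terms of depth exactly 1: N_1 − N_0 = 15 − 3 = 12.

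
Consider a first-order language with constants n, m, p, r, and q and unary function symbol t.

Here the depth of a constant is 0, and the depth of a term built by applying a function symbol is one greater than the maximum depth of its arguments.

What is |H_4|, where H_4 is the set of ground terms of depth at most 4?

25

Count level by level. With function symbols t/1, the terms of depth ≤ k are the 5 constants together with each function applied to depth-≤(k−1) tuples, so N_k = 5 + N_{k-1}.
N_0 = 5
N_1 = 5 + 5 = 10
N_2 = 5 + 10 = 15
N_3 = 5 + 15 = 20
N_4 = 5 + 20 = 25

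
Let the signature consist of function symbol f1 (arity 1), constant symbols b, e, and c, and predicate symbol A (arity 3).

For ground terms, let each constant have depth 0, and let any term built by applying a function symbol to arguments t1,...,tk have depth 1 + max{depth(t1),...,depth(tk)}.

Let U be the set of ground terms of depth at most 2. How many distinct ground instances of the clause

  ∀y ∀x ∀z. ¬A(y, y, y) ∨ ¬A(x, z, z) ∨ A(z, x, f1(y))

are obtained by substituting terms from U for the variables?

729

Ground terms of depth ≤ 2:
  Count level by level. With function symbols f1/1, the terms of depth ≤ k are the 3 constants together with each function applied to depth-≤(k−1) tuples, so N_k = 3 + N_{k-1}.
  N_0 = 3
  N_1 = 3 + 3 = 6
  N_2 = 3 + 6 = 9
  Explicitly: b, e, c, f1(b), f1(e), f1(c), f1(f1(b)), f1(f1(e)), f1(f1(c)).
So there are 9 ground terms available for substitution.
The body mentions every one of the 3 quantified variables; since ground terms form a free algebra, no two substitutions collapse to the same formula.
Number of ground instances = 9^3 = 729.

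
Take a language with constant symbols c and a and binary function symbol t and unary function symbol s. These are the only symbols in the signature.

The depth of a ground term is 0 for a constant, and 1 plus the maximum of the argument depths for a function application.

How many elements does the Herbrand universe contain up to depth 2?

Let N_k = |{terms of depth ≤ k}|. Then N_0 = 2 and N_k = 2 + N_{k-1}^2 + N_{k-1} for k ≥ 1 (one summand per function symbol, arity giving the exponent).
N_0 = 2
N_1 = 2 + 2^2 + 2 = 8
N_2 = 2 + 8^2 + 8 = 74

74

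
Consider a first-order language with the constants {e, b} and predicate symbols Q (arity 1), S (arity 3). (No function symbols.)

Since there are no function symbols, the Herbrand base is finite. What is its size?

With no function symbols, the Herbrand universe is just the 2 constants.
Ground atoms per predicate: Q: 2, S: 2^3 = 8.
Herbrand base size = 2 + 8 = 10.

10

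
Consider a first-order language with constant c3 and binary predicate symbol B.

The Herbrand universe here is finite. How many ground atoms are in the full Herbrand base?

1

With no function symbols, the Herbrand universe is just the 1 constant.
Ground atoms per predicate: B: 1^2 = 1.
Herbrand base size = 1 = 1.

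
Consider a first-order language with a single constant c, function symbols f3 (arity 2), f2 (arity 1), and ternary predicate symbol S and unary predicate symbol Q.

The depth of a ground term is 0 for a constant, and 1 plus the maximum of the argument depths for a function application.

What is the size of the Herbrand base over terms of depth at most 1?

First count ground terms of depth ≤ 1.
Let N_k count ground terms of depth at most k. Each non-constant term of depth ≤ k is some function symbol applied to depth-≤(k−1) arguments, giving N_k = 1 + N_{k-1}^2 + N_{k-1}.
N_0 = 1
N_1 = 1 + 1^2 + 1 = 3
So |H| = 3.
A ground atom is a predicate applied to a tuple of terms from H, so the count is the sum over predicates of |H|^arity:
  S: 3^3 = 27;  Q: 3
Total ground atoms: 27 + 3 = 30.

30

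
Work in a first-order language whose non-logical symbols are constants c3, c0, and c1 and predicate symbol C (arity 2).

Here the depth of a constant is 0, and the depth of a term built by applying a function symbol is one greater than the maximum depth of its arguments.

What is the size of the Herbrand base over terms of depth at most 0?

First count ground terms of depth ≤ 0.
With no function symbols every ground term is a constant, so there are exactly 3 ground terms at every depth bound.
N_0 = 3
Explicitly: c3, c0, c1.
So |H| = 3.
For each predicate symbol, the number of ground atoms is |H| raised to its arity; summing:
  C: 3^2 = 9
Total ground atoms: 9.

9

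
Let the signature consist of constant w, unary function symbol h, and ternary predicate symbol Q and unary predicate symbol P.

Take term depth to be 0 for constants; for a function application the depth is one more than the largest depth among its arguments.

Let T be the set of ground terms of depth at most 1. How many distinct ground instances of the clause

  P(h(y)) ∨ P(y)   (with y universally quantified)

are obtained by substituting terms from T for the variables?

2

Ground terms of depth ≤ 1:
  If N_k denotes the number of depth-≤k ground terms, the 1 constant gives N_0 = 1, and each function symbol of arity r contributes N_{k-1}^r new terms at level k: N_k = 1 + N_{k-1}.
  N_0 = 1
  N_1 = 1 + 1 = 2
  Explicitly: w, h(w).
So there are 2 ground terms available for substitution.
There is 1 variable to instantiate (y),  occurring in at least one literal, so different choices give different ground instances.
Number of ground instances = 2.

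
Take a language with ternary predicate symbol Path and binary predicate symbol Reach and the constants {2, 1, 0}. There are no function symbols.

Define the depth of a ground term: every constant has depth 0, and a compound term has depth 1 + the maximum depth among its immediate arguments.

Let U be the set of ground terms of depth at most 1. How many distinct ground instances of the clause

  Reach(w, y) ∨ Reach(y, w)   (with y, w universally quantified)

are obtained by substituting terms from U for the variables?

Ground terms of depth ≤ 1:
  With no function symbols every ground term is a constant, so there are exactly 3 ground terms at every depth bound.
  N_0 = 3
  N_1 = 3
  Explicitly: 2, 1, 0.
So there are 3 ground terms available for substitution.
There are 2 variables to instantiate (y, w), each occurring in at least one literal, so different choices give different ground instances.
Number of ground instances = 3^2 = 9.

9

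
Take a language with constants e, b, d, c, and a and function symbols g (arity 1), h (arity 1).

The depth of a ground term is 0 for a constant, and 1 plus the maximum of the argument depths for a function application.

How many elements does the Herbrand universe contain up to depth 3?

Let N_k = |{terms of depth ≤ k}|. Then N_0 = 5 and N_k = 5 + N_{k-1} + N_{k-1} for k ≥ 1 (one summand per function symbol, arity giving the exponent).
N_0 = 5
N_1 = 5 + 5 + 5 = 15
N_2 = 5 + 15 + 15 = 35
N_3 = 5 + 35 + 35 = 75

75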